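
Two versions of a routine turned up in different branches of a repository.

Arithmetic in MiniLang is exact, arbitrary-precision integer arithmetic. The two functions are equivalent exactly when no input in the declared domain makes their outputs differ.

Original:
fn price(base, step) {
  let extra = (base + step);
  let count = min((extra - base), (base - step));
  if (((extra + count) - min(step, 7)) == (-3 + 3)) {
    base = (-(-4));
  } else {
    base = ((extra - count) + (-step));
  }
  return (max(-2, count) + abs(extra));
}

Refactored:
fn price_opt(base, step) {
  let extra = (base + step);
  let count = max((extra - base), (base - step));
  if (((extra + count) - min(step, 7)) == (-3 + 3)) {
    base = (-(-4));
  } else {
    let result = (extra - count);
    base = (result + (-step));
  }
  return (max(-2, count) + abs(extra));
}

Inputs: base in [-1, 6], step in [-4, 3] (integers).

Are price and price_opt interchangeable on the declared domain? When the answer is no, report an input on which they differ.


The rewrite breaks on base=-1, step=-4, where the results are 3 and 8.
price: extra becomes -5; next count becomes -4; next (((extra + count) - min(step, 7)) == (-3 + 3)) evaluates to false; next base becomes 3; next final value 3
price_opt: extra becomes -5; next count becomes 3; next (((extra + count) - min(step, 7)) == (-3 + 3)) evaluates to false; next result becomes -8; next base becomes -4; next final value 8
verdict: not equivalent; witness: base=-1, step=-4


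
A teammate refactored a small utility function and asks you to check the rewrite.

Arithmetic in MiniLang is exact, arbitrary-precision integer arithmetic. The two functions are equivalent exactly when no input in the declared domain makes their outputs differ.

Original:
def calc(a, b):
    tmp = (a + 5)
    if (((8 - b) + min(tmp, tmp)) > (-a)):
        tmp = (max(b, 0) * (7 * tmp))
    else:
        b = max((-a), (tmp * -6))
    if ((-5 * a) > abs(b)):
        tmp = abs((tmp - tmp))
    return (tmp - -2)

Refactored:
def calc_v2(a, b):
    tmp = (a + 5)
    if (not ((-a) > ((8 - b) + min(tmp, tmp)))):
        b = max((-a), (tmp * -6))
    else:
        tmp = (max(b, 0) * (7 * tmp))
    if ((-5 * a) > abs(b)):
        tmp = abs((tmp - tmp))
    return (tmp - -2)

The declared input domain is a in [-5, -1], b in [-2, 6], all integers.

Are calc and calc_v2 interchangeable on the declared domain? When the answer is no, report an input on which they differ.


There is a counterexample at a=-1, b=5: 142 on one side, 2 on the other.
calc: tmp becomes 4; next (((8 - b) + min(tmp, tmp)) > (-a)) evaluates to true; next tmp becomes 140; next ((-5 * a) > abs(b)) evaluates to false; next final value 142
calc_v2: tmp becomes 4; next (not ((-a) > ((8 - b) + min(tmp, tmp)))) evaluates to true; next b becomes 1; next ((-5 * a) > abs(b)) evaluates to true; next tmp becomes 0; next final value 2
verdict: not equivalent; witness: a=-1, b=5


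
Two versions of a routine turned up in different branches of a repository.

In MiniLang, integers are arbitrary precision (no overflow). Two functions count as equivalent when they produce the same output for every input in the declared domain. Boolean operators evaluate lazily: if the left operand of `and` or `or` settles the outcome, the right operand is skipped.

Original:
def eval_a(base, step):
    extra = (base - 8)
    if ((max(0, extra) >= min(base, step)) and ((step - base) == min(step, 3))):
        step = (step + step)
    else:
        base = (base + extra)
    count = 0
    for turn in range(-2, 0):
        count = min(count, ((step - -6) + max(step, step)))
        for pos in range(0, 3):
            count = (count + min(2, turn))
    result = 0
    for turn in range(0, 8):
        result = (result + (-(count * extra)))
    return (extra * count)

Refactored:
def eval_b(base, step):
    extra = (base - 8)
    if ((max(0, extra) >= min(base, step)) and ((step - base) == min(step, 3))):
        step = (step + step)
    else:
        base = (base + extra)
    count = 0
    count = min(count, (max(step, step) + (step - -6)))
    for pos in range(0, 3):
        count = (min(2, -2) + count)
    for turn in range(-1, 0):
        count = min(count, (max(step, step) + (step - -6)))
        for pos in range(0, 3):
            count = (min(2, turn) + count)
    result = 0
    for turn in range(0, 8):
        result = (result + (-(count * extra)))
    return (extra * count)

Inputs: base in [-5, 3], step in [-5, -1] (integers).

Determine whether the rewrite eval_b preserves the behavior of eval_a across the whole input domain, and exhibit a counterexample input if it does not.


Behavior is preserved: although statement counts differ, plus constant usage differs, plus arithmetic usage differs, plus min/max/abs usage differs, plus loop structure differs, the outputs never diverge.
One worked example (base=3, step=-5) — eval_a: extra := -5 | ((max(0, extra) >= min(base, step)) and ((step - base) == min(step, 3))): false | base := -2 | count := 0 | iter turn=-2: | count := -4 | iter pos=0: | count := -6 | iter pos=1: | count := -8 | iter pos=2: | count := -10 | iter turn=-1: | count := -10 | iter pos=0: | count := -11 | iter pos=1: | count := -12 | iter pos=2: | count := -13 | result := 0 | iter turn=0: | result := -65 | iter turn=1: | result := -130 | iter turn=2: | result := -195 | iter turn=3: | result := -260 | iter turn=4: | result := -325 | iter turn=5: | result := -390 | iter turn=6: | result := -455 | iter turn=7: | result := -520 | result 65; eval_b: extra := -5 | ((max(0, extra) >= min(base, step)) and ((step - base) == min(step, 3))): false | base := -2 | count := 0 | count := -4 | iter pos=0: | count := -6 | iter pos=1: | count := -8 | iter pos=2: | count := -10 | iter turn=-1: | count := -10 | iter pos=0: | count := -11 | iter pos=1: | count := -12 | iter pos=2: | count := -13 | result := 0 | iter turn=0: | result := -65 | iter turn=1: | result := -130 | iter turn=2: | result := -195 | iter turn=3: | result := -260 | iter turn=4: | result := -325 | iter turn=5: | result := -390 | iter turn=6: | result := -455 | iter turn=7: | result := -520 | result 65; agreement on 65.
Every one of the 45 inputs gives matching results.
verdict: equivalent


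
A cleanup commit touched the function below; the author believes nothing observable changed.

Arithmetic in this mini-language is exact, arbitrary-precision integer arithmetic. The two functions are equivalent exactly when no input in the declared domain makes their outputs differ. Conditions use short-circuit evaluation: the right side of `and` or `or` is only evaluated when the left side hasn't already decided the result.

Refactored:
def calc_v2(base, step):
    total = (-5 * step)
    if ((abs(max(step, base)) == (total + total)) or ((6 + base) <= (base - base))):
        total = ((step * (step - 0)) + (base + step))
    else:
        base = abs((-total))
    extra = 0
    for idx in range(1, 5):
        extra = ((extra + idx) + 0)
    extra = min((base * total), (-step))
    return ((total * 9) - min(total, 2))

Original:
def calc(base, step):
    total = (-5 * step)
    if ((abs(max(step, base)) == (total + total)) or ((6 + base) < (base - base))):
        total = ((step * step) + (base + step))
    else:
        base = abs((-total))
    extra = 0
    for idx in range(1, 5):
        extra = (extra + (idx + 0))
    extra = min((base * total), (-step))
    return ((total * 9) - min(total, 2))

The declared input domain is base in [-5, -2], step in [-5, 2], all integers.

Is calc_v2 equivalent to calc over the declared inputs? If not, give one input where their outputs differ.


Equivalent. The suspicious edit (`((6 + base) < (base - base))` became `((6 + base) <= (base - base))`) never changes the result for any input inside the declared domain.
An exhaustive pass over the 32 declared inputs shows identical outputs.
Tracing base=-4, step=-2: calc: total = 10; ((abs(max(step, base)) == (total + total)) or ((6 + base) < (base - base))) -> false; base = 10; extra = 0; [idx=1]; extra = 1; [idx=2]; extra = 3; [idx=3]; extra = 6; [idx=4]; extra = 10; extra = 2; return 88 | calc_v2: total = 10; ((abs(max(step, base)) == (total + total)) or ((6 + base) <= (base - base))) -> false; base = 10; extra = 0; [idx=1]; extra = 1; [idx=2]; extra = 3; [idx=3]; extra = 6; [idx=4]; extra = 10; extra = 2; return 88 — matching result 88.
verdict: equivalent


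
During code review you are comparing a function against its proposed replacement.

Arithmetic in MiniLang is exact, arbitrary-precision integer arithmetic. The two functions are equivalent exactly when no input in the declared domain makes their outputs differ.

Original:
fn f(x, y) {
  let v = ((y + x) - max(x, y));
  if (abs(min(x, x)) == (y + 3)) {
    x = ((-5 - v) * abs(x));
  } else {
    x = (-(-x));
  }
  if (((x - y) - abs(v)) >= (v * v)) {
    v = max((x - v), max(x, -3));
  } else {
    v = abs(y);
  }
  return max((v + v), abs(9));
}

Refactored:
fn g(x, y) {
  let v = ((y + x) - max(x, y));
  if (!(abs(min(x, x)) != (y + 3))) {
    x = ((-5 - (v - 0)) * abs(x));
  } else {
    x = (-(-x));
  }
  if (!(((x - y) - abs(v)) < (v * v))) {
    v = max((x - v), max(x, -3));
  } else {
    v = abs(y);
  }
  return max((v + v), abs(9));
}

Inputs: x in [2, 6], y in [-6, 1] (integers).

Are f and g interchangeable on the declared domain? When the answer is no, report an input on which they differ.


Equivalent — the differences include comparison usage differs, and arithmetic usage differs, and constant usage differs, and boolean connective usage differs, yet no declared input distinguishes the two.
Spot check at x=2, y=-2 — f: v = -2; (abs(min(x, x)) == (y + 3)) -> false; x = 2; (((x - y) - abs(v)) >= (v * v)) -> false; v = 2; return 9. g: v = -2; (!(abs(min(x, x)) != (y + 3))) -> false; x = 2; (!(((x - y) - abs(v)) < (v * v))) -> false; v = 2; return 9. Both give 9.
Checked all 40 inputs in the declared domain: the outputs agree on every one.
verdict: equivalent


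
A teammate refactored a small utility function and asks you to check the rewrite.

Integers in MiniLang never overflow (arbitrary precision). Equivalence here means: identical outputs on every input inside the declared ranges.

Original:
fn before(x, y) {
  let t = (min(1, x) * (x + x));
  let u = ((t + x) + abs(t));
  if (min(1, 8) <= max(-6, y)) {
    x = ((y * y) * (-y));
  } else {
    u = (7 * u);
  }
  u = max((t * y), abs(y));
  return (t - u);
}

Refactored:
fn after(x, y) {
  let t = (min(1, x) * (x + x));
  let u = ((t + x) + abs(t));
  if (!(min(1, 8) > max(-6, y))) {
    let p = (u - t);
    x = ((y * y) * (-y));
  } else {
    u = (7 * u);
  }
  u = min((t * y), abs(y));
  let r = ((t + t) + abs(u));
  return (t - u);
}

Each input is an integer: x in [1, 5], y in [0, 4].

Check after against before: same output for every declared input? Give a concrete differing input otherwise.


Evaluate both at x=1, y=1.
before: t=2, then u=5, then (min(1, 8) <= max(-6, y)) is true, then x=-1, then u=2, then returns 0
after: t=2, then u=5, then (!(min(1, 8) > max(-6, y))) is true, then p=3, then x=-1, then u=1, then r=5, then returns 1
0 != 1, so the rewrite changes behavior.
verdict: not equivalent; witness: x=1, y=1


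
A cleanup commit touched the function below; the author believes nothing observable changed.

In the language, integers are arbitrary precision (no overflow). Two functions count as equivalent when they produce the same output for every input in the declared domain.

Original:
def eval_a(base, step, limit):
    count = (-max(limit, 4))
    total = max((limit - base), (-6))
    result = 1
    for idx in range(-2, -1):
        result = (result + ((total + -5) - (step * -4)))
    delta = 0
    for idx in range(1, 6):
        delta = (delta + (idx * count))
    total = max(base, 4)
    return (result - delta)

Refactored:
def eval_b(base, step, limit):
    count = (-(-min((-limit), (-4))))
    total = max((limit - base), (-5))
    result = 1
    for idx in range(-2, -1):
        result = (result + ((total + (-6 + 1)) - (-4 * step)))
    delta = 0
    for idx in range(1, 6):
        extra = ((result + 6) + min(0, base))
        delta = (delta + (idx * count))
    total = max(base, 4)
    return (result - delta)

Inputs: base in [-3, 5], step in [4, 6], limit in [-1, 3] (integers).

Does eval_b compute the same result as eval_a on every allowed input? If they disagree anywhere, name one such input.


These are not equivalent — on base=5, step=4, limit=-1 the outputs split (66 vs 67).
eval_a: count=-4, then total=-6, then result=1, then (idx=-2), then result=6, then delta=0, then (idx=1), then delta=-4, then (idx=2), then delta=-12, then (idx=3), then delta=-24, then (idx=4), then delta=-40, then (idx=5), then delta=-60, then total=5, then returns 66
eval_b: count=-4, then total=-5, then result=1, then (idx=-2), then result=7, then delta=0, then (idx=1), then extra=13, then delta=-4, then (idx=2), then extra=13, then delta=-12, then (idx=3), then extra=13, then delta=-24, then (idx=4), then extra=13, then delta=-40, then (idx=5), then extra=13, then delta=-60, then total=5, then returns 67
verdict: not equivalent; witness: base=5, step=4, limit=-1


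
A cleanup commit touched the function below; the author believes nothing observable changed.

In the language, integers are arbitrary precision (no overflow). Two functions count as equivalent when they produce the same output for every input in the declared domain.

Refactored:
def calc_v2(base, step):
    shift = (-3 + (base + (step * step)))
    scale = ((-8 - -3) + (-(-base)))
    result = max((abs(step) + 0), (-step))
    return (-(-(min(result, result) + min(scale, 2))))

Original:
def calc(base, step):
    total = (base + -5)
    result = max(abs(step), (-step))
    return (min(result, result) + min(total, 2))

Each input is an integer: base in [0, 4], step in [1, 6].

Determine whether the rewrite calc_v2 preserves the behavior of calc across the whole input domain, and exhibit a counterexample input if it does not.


The two are interchangeable: arithmetic usage differs; constant usage differs; local variable names differ; statement counts differ, and every declared input agrees.
Spot check at base=0, step=2 — calc: total becomes -5; next result becomes 2; next final value -3. calc_v2: shift becomes 1; next scale becomes -5; next result becomes 2; next final value -3. Both give -3.
Checked all 30 inputs in the declared domain: the outputs agree on every one.
verdict: equivalent


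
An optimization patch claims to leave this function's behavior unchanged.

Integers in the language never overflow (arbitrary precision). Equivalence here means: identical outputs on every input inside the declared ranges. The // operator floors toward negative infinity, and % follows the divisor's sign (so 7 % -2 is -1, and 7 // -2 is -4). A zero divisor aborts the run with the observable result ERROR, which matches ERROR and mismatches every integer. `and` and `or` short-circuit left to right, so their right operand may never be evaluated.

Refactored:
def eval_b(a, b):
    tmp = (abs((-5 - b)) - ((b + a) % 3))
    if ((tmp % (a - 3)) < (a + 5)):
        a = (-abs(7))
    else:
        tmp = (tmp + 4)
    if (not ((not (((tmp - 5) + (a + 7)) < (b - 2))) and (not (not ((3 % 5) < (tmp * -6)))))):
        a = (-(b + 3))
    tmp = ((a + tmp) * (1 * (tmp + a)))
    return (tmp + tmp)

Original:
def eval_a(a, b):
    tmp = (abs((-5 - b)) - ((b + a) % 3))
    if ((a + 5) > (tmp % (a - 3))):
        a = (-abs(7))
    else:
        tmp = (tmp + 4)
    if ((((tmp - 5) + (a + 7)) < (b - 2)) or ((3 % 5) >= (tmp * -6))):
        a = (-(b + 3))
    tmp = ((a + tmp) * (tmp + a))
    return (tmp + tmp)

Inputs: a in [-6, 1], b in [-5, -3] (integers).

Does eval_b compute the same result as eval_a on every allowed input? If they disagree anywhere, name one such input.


Reading the diff, among the changes: arithmetic usage differs, constant usage differs, boolean connective usage differs, comparison usage differs.
As a probe, take a=-6, b=-5: eval_a runs tmp becomes -1; next ((a + 5) > (tmp % (a - 3))) evaluates to false; next tmp becomes 3; next ((((tmp - 5) + (a + 7)) < (b - 2)) or ((3 % 5) >= (tmp * -6))) evaluates to true; next a becomes 2; next tmp becomes 25; next final value 50; eval_b runs tmp becomes -1; next ((tmp % (a - 3)) < (a + 5)) evaluates to false; next tmp becomes 3; next (not ((not (((tmp - 5) + (a + 7)) < (b - 2))) and (not (not ((3 % 5) < (tmp * -6)))))) evaluates to true; next a becomes 2; next tmp becomes 25; next final value 50; both end at 50.
Across all 24 domain points the two functions coincide.
verdict: equivalent


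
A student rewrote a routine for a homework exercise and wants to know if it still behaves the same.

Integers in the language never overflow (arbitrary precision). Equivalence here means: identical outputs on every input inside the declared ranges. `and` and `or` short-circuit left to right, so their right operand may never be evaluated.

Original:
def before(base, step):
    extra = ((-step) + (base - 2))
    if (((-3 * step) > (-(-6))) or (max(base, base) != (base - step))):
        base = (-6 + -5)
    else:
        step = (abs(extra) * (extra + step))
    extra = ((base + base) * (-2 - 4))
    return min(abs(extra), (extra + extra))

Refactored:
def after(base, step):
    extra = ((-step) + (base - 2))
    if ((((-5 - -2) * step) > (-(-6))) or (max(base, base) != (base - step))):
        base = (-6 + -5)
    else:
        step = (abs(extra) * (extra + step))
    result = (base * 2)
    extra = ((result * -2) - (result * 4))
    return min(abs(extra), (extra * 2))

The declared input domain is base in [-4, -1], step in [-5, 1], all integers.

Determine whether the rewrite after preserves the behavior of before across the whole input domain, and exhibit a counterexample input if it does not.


Equivalent — the differences include constant usage differs, statement counts differ, local variable names differ, arithmetic usage differs, yet no declared input distinguishes the two.
Spot check at base=-4, step=0 — before: extra := -6 | (((-3 * step) > (-(-6))) or (max(base, base) != (base - step))): false | step := -36 | extra := 48 | result 48. after: extra := -6 | ((((-5 - -2) * step) > (-(-6))) or (max(base, base) != (base - step))): false | step := -36 | result := -8 | extra := 48 | result 48. Both give 48.
Checked all 28 inputs in the declared domain: the outputs agree on every one.
verdict: equivalent


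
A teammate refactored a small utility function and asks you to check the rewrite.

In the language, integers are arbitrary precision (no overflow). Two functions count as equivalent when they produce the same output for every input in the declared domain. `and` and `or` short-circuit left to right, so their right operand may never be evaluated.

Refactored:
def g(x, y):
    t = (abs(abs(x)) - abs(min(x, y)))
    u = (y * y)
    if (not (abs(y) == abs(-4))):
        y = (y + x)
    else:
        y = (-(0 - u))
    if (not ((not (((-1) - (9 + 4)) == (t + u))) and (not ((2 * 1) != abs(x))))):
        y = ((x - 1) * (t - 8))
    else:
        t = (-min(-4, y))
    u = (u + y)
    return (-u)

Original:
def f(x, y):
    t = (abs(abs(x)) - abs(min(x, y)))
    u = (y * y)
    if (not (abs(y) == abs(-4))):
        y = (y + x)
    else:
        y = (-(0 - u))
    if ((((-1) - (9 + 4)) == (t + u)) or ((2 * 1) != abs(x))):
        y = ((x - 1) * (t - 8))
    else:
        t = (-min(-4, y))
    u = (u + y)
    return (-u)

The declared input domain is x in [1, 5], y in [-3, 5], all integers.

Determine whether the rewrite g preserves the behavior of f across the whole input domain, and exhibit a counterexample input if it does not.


Reading the diff, among the changes: boolean connective usage differs.
As a probe, take x=4, y=2: f runs t = 2; u = 4; (not (abs(y) == abs(-4))) -> true; y = 6; ((((-1) - (9 + 4)) == (t + u)) or ((2 * 1) != abs(x))) -> true; y = -18; u = -14; return 14; g runs t = 2; u = 4; (not (abs(y) == abs(-4))) -> true; y = 6; (not ((not (((-1) - (9 + 4)) == (t + u))) and (not ((2 * 1) != abs(x))))) -> true; y = -18; u = -14; return 14; both end at 14.
Every one of the 45 inputs gives matching results.
verdict: equivalent


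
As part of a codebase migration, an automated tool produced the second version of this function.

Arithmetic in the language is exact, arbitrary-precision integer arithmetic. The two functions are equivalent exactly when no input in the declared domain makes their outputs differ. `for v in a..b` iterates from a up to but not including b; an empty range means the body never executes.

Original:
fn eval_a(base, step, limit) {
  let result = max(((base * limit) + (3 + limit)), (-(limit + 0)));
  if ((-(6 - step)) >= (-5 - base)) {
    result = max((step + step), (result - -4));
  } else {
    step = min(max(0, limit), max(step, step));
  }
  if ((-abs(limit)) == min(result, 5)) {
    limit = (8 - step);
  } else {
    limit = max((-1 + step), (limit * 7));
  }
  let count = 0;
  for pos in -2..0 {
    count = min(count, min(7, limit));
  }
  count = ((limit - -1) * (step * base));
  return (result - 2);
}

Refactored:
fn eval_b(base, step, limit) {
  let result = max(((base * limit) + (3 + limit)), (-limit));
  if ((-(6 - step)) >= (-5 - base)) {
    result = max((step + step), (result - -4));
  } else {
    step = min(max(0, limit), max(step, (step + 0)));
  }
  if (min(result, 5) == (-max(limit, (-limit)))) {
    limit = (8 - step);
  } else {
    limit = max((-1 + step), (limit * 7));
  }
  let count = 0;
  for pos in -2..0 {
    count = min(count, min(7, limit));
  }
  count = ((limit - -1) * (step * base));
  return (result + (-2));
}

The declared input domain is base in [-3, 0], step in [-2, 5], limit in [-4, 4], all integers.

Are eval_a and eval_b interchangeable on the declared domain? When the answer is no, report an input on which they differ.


Equivalent — the differences include arithmetic usage differs, min/max/abs usage differs, yet no declared input distinguishes the two.
One worked example (base=-1, step=2, limit=4) — eval_a: result=3, then ((-(6 - step)) >= (-5 - base)) is true, then result=7, then ((-abs(limit)) == min(result, 5)) is false, then limit=28, then count=0, then (pos=-2), then count=0, then (pos=-1), then count=0, then count=-58, then returns 5; eval_b: result=3, then ((-(6 - step)) >= (-5 - base)) is true, then result=7, then (min(result, 5) == (-max(limit, (-limit)))) is false, then limit=28, then count=0, then (pos=-2), then count=0, then (pos=-1), then count=0, then count=-58, then returns 5; agreement on 5.
An exhaustive pass over the 288 declared inputs shows identical outputs.
verdict: equivalent


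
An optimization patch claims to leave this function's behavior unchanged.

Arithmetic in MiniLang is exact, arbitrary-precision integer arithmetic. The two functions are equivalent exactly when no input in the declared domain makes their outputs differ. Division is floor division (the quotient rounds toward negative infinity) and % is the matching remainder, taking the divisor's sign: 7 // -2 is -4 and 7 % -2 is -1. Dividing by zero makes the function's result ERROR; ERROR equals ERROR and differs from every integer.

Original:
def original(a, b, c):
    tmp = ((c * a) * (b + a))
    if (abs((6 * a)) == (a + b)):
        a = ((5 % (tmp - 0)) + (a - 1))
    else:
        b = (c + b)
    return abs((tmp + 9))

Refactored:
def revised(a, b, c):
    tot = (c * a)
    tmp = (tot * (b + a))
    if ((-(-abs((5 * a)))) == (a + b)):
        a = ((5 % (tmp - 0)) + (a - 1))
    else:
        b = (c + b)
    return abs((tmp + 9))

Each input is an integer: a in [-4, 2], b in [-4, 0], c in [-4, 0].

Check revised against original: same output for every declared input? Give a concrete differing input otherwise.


The suspicious edit (`6` became `5`) never changes the result for any input inside the declared domain.
As a probe, take a=-3, b=-1, c=-3: original runs tmp=-36, then (abs((6 * a)) == (a + b)) is false, then b=-4, then returns 27; revised runs tot=9, then tmp=-36, then ((-(-abs((5 * a)))) == (a + b)) is false, then b=-4, then returns 27; both end at 27.
An exhaustive pass over the 175 declared inputs shows identical outputs.
verdict: equivalent


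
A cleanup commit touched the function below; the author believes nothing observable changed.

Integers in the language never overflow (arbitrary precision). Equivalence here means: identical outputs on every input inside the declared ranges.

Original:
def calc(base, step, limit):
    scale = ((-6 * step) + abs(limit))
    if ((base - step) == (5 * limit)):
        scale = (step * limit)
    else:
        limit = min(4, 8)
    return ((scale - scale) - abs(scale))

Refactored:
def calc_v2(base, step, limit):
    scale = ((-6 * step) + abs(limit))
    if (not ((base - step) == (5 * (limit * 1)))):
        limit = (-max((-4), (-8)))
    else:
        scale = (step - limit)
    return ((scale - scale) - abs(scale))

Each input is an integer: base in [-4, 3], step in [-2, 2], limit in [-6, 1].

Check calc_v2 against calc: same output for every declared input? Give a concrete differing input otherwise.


Not equivalent: base=-4, step=1, limit=-1 separates them (-1 vs -2).
calc: scale = -5; ((base - step) == (5 * limit)) -> true; scale = -1; return -1
calc_v2: scale = -5; (not ((base - step) == (5 * (limit * 1)))) -> false; scale = 2; return -2
verdict: not equivalent; witness: base=-4, step=1, limit=-1


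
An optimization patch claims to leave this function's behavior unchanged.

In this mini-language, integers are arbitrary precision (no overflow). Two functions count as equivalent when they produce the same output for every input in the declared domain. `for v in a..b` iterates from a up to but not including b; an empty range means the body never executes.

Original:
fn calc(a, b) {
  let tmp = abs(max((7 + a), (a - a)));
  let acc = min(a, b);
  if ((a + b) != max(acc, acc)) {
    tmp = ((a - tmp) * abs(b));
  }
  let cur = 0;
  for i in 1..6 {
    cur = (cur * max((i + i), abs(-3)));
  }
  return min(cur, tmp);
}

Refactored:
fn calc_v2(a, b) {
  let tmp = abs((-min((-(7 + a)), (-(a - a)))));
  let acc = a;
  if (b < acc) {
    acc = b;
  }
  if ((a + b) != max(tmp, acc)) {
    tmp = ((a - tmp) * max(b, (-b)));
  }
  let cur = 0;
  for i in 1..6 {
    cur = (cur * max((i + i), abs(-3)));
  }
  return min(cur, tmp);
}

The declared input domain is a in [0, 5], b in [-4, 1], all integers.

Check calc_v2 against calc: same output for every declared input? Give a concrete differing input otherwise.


Not equivalent: a=0, b=-4 separates them (0 vs -28).
calc: tmp=7, then acc=-4, then ((a + b) != max(acc, acc)) is false, then cur=0, then (i=1), then cur=0, then (i=2), then cur=0, then (i=3), then cur=0, then (i=4), then cur=0, then (i=5), then cur=0, then returns 0
calc_v2: tmp=7, then acc=0, then (b < acc) is true, then acc=-4, then ((a + b) != max(tmp, acc)) is true, then tmp=-28, then cur=0, then (i=1), then cur=0, then (i=2), then cur=0, then (i=3), then cur=0, then (i=4), then cur=0, then (i=5), then cur=0, then returns -28
verdict: not equivalent; witness: a=0, b=-4


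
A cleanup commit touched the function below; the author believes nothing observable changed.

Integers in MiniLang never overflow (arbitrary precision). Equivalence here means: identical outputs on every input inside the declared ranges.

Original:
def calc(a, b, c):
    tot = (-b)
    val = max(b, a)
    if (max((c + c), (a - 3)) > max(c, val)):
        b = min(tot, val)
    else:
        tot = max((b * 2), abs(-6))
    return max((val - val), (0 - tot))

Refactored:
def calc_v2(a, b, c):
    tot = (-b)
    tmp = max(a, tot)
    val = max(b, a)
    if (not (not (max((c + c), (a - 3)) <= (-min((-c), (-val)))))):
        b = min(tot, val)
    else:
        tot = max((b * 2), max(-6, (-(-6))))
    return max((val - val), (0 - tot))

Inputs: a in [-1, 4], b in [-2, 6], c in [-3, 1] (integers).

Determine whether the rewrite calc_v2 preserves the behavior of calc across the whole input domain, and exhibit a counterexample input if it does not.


The rewrite breaks on a=-1, b=1, c=-3, where the results are 0 and 1.
calc: tot := -1 | val := 1 | (max((c + c), (a - 3)) > max(c, val)): false | tot := 6 | result 0
calc_v2: tot := -1 | tmp := -1 | val := 1 | (not (not (max((c + c), (a - 3)) <= (-min((-c), (-val)))))): true | b := -1 | result 1
verdict: not equivalent; witness: a=-1, b=1, c=-3


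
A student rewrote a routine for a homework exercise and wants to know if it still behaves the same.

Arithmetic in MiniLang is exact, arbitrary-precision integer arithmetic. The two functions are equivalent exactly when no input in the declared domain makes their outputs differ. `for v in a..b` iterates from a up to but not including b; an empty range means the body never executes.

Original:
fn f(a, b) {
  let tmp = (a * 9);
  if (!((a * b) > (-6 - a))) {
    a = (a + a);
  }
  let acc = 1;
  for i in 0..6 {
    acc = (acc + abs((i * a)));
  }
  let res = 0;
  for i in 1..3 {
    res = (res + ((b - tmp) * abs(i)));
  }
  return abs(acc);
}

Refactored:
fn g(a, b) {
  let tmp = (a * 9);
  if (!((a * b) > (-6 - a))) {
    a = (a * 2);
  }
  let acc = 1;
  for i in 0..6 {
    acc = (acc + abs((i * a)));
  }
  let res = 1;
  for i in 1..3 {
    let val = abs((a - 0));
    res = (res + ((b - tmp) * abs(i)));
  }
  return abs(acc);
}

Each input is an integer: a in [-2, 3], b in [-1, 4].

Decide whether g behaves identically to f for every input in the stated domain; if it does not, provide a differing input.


Although `0` became `1`, no input in the stated domain can expose it; all 36 inputs agree.
verdict: equivalent


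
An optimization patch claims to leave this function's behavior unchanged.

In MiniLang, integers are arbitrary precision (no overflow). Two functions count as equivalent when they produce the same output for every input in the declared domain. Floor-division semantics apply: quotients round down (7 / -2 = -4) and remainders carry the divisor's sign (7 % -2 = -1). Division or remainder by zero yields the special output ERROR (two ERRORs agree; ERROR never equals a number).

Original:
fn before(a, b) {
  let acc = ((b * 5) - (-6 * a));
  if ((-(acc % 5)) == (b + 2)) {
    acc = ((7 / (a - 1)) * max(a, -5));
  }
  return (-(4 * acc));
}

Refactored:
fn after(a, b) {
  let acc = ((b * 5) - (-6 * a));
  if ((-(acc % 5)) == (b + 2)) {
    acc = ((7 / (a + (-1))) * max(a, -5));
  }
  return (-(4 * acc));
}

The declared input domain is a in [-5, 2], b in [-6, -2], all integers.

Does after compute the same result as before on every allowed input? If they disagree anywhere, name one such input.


Side by side, the visible changes include: arithmetic usage differs.
One worked example (a=-3, b=-2) — before: acc becomes -28; next ((-(acc % 5)) == (b + 2)) evaluates to false; next final value 112; after: acc becomes -28; next ((-(acc % 5)) == (b + 2)) evaluates to false; next final value 112; agreement on 112.
An exhaustive pass over the 40 declared inputs shows identical outputs.
verdict: equivalent


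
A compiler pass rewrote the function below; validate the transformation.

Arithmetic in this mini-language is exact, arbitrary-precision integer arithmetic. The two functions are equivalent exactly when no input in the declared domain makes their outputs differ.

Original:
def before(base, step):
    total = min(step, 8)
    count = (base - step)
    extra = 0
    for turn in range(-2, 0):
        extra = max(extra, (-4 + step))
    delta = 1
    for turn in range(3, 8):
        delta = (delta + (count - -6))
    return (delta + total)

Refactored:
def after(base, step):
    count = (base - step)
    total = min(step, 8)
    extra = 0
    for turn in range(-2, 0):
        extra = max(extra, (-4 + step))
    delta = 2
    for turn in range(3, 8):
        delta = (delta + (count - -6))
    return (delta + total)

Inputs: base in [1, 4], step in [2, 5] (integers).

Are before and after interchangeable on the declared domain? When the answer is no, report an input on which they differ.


The rewrite breaks on base=1, step=2, where the results are 28 and 29.
before: total=2, then count=-1, then extra=0, then (turn=-2), then extra=0, then (turn=-1), then extra=0, then delta=1, then (turn=3), then delta=6, then (turn=4), then delta=11, then (turn=5), then delta=16, then (turn=6), then delta=21, then (turn=7), then delta=26, then returns 28
after: count=-1, then total=2, then extra=0, then (turn=-2), then extra=0, then (turn=-1), then extra=0, then delta=2, then (turn=3), then delta=7, then (turn=4), then delta=12, then (turn=5), then delta=17, then (turn=6), then delta=22, then (turn=7), then delta=27, then returns 29
verdict: not equivalent; witness: base=1, step=2


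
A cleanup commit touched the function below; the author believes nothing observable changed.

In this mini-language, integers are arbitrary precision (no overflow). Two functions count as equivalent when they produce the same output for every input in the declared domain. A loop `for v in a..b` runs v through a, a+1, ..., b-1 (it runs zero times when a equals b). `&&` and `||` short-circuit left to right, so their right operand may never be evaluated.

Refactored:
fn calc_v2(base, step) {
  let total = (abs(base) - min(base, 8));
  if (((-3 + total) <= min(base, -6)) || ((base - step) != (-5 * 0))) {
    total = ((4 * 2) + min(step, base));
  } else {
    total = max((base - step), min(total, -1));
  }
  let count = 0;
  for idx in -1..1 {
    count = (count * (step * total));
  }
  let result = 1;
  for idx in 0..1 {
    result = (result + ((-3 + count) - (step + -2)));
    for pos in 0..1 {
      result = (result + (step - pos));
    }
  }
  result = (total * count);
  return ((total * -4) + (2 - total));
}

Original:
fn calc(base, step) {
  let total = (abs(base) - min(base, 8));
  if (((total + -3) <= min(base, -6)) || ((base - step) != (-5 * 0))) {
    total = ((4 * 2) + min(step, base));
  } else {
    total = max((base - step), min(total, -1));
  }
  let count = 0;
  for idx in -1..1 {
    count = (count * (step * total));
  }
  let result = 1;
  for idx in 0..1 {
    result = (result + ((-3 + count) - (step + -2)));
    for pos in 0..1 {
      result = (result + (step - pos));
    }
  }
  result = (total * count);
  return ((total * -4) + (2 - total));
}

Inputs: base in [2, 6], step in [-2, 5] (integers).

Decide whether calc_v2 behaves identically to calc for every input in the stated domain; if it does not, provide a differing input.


The two versions differ — the changes include same computation, different form.
Tracing base=6, step=-1: calc: total becomes 0; next (((total + -3) <= min(base, -6)) || ((base - step) != (-5 * 0))) evaluates to true; next total becomes 7; next count becomes 0; next at idx=-1:; next count becomes 0; next at idx=0:; next count becomes 0; next result becomes 1; next at idx=0:; next result becomes 1; next at pos=0:; next result becomes 0; next result becomes 0; next final value -33 | calc_v2: total becomes 0; next (((-3 + total) <= min(base, -6)) || ((base - step) != (-5 * 0))) evaluates to true; next total becomes 7; next count becomes 0; next at idx=-1:; next count becomes 0; next at idx=0:; next count becomes 0; next result becomes 1; next at idx=0:; next result becomes 1; next at pos=0:; next result becomes 0; next result becomes 0; next final value -33 — matching result -33.
An exhaustive pass over the 40 declared inputs shows identical outputs.
verdict: equivalent


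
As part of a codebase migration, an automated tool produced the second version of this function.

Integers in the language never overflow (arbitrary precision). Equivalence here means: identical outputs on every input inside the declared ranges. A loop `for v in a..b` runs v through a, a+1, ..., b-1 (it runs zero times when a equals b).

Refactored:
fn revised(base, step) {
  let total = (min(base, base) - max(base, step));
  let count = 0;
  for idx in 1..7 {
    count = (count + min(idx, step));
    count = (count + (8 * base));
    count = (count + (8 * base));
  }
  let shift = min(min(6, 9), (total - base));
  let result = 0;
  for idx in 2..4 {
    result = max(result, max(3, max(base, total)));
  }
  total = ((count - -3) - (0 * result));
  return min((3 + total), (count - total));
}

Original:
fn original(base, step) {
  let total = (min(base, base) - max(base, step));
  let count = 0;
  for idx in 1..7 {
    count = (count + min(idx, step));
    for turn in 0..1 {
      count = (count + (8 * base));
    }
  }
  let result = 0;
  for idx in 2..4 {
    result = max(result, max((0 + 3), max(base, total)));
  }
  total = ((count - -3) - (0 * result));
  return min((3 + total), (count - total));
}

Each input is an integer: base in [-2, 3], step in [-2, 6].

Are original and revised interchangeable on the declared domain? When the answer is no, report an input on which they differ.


These are not equivalent — on base=-2, step=-2 the outputs split (-102 vs -198).
original: total=0, then count=0, then (idx=1), then count=-2, then (turn=0), then count=-18, then (idx=2), then count=-20, then (turn=0), then count=-36, then (idx=3), then count=-38, then (turn=0), then count=-54, then (idx=4), then count=-56, then (turn=0), then count=-72, then (idx=5), then count=-74, then (turn=0), then count=-90, then (idx=6), then count=-92, then (turn=0), then count=-108, then result=0, then (idx=2), then result=3, then (idx=3), then result=3, then total=-105, then returns -102
revised: total=0, then count=0, then (idx=1), then count=-2, then count=-18, then count=-34, then (idx=2), then count=-36, then count=-52, then count=-68, then (idx=3), then count=-70, then count=-86, then count=-102, then (idx=4), then count=-104, then count=-120, then count=-136, then (idx=5), then count=-138, then count=-154, then count=-170, then (idx=6), then count=-172, then count=-188, then count=-204, then shift=2, then result=0, then (idx=2), then result=3, then (idx=3), then result=3, then total=-201, then returns -198
verdict: not equivalent; witness: base=-2, step=-2


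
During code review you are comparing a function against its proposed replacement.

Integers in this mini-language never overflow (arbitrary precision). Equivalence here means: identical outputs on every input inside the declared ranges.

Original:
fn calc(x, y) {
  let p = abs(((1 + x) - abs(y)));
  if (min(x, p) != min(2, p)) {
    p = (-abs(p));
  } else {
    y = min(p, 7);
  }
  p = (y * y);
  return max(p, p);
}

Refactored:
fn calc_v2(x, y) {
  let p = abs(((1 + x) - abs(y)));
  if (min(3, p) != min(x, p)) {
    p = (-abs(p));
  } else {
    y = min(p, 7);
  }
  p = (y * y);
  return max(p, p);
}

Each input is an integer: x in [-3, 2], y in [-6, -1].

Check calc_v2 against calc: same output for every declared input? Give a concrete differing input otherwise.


Evaluate both at x=2, y=-6.
calc: p = 3; (min(x, p) != min(2, p)) -> false; y = 3; p = 9; return 9
calc_v2: p = 3; (min(3, p) != min(x, p)) -> true; p = -3; p = 36; return 36
9 and 36 differ, so these are not the same function on this domain.
verdict: not equivalent; witness: x=2, y=-6


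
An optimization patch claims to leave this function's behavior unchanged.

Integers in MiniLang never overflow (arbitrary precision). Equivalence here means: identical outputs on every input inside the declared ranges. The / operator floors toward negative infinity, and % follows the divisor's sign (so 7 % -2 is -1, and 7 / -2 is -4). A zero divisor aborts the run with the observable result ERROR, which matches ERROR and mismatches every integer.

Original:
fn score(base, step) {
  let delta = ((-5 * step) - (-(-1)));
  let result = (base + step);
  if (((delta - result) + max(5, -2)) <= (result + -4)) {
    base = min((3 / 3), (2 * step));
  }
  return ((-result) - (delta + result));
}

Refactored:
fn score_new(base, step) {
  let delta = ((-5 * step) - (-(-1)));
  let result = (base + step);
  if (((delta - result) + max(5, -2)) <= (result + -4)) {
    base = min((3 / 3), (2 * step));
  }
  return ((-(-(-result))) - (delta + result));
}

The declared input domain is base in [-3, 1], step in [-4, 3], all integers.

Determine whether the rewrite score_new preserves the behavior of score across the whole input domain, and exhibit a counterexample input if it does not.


Although same computation, different form, 40/40 inputs agree.
verdict: equivalent
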